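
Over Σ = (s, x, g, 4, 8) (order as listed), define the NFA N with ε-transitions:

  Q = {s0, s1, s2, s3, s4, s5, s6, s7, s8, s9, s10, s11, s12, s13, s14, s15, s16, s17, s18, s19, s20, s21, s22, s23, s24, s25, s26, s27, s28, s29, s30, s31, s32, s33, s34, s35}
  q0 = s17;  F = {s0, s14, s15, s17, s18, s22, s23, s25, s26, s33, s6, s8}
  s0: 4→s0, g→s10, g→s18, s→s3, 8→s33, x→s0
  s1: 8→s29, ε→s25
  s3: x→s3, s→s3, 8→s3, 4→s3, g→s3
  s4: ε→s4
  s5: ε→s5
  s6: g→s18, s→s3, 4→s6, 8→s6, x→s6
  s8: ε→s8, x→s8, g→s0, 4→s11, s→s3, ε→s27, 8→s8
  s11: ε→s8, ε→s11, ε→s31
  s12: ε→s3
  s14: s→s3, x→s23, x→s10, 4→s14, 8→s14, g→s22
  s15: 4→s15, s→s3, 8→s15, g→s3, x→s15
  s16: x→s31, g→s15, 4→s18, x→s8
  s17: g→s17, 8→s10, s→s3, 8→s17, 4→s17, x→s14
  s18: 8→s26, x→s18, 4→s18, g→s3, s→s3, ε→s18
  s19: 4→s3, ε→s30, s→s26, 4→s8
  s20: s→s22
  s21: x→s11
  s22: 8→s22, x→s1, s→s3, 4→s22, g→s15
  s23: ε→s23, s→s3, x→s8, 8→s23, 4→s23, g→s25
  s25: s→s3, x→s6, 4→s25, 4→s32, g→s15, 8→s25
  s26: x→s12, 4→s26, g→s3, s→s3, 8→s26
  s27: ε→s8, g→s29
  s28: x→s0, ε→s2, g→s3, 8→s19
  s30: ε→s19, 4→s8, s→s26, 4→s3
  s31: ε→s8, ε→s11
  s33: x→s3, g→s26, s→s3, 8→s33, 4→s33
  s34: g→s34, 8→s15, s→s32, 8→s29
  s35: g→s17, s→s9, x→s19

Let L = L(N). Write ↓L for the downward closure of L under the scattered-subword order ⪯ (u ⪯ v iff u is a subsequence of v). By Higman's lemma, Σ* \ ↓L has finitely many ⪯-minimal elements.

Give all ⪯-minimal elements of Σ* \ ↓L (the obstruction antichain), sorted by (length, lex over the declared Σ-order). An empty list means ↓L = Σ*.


Antichain: [s, xggg, xxxg8x].

|Q|=36, |F|=12, |δ|=110 (17 ε).
min D↑ (13 st, q0=0, F={1}): 0:s→1,x→2,g→0,4→0,8→0 1:s→1,x→1,g→1,4→1,8→1 2:s→1,x→3,g→4,4→2,8→2 3:s→1,x→5,g→6,4→3,8→3 4:s→1,x→6,g→7,4→4,8→4 5:s→1,x→5,g→8,4→5,8→5 6:s→1,x→9,g→7,4→6,8→6 7:s→1,x→7,g→1,4→7,8→7 8:s→1,x→8,g→10,4→8,8→11 9:s→1,x→9,g→10,4→9,8→9 10:s→1,x→10,g→1,4→10,8→12 11:s→1,x→1,g→12,4→11,8→11 12:s→1,x→1,g→1,4→12,8→12 (ε-aug+det+¬).
's': N↓-sim [21, 1] end={s3} — reject; 1/1 del acc.
'xggg': |S_i|=[21, 20, 14, 6, 1] end={s3} rej; 4/4 single-dels accept.
'xxxg8x': N↓-sim [21, 20, 18, 14, 8, 4, 2] end={s12,s3} rej; 6/6 deletions ∈↓L.
3 words, ⪯-incomp.


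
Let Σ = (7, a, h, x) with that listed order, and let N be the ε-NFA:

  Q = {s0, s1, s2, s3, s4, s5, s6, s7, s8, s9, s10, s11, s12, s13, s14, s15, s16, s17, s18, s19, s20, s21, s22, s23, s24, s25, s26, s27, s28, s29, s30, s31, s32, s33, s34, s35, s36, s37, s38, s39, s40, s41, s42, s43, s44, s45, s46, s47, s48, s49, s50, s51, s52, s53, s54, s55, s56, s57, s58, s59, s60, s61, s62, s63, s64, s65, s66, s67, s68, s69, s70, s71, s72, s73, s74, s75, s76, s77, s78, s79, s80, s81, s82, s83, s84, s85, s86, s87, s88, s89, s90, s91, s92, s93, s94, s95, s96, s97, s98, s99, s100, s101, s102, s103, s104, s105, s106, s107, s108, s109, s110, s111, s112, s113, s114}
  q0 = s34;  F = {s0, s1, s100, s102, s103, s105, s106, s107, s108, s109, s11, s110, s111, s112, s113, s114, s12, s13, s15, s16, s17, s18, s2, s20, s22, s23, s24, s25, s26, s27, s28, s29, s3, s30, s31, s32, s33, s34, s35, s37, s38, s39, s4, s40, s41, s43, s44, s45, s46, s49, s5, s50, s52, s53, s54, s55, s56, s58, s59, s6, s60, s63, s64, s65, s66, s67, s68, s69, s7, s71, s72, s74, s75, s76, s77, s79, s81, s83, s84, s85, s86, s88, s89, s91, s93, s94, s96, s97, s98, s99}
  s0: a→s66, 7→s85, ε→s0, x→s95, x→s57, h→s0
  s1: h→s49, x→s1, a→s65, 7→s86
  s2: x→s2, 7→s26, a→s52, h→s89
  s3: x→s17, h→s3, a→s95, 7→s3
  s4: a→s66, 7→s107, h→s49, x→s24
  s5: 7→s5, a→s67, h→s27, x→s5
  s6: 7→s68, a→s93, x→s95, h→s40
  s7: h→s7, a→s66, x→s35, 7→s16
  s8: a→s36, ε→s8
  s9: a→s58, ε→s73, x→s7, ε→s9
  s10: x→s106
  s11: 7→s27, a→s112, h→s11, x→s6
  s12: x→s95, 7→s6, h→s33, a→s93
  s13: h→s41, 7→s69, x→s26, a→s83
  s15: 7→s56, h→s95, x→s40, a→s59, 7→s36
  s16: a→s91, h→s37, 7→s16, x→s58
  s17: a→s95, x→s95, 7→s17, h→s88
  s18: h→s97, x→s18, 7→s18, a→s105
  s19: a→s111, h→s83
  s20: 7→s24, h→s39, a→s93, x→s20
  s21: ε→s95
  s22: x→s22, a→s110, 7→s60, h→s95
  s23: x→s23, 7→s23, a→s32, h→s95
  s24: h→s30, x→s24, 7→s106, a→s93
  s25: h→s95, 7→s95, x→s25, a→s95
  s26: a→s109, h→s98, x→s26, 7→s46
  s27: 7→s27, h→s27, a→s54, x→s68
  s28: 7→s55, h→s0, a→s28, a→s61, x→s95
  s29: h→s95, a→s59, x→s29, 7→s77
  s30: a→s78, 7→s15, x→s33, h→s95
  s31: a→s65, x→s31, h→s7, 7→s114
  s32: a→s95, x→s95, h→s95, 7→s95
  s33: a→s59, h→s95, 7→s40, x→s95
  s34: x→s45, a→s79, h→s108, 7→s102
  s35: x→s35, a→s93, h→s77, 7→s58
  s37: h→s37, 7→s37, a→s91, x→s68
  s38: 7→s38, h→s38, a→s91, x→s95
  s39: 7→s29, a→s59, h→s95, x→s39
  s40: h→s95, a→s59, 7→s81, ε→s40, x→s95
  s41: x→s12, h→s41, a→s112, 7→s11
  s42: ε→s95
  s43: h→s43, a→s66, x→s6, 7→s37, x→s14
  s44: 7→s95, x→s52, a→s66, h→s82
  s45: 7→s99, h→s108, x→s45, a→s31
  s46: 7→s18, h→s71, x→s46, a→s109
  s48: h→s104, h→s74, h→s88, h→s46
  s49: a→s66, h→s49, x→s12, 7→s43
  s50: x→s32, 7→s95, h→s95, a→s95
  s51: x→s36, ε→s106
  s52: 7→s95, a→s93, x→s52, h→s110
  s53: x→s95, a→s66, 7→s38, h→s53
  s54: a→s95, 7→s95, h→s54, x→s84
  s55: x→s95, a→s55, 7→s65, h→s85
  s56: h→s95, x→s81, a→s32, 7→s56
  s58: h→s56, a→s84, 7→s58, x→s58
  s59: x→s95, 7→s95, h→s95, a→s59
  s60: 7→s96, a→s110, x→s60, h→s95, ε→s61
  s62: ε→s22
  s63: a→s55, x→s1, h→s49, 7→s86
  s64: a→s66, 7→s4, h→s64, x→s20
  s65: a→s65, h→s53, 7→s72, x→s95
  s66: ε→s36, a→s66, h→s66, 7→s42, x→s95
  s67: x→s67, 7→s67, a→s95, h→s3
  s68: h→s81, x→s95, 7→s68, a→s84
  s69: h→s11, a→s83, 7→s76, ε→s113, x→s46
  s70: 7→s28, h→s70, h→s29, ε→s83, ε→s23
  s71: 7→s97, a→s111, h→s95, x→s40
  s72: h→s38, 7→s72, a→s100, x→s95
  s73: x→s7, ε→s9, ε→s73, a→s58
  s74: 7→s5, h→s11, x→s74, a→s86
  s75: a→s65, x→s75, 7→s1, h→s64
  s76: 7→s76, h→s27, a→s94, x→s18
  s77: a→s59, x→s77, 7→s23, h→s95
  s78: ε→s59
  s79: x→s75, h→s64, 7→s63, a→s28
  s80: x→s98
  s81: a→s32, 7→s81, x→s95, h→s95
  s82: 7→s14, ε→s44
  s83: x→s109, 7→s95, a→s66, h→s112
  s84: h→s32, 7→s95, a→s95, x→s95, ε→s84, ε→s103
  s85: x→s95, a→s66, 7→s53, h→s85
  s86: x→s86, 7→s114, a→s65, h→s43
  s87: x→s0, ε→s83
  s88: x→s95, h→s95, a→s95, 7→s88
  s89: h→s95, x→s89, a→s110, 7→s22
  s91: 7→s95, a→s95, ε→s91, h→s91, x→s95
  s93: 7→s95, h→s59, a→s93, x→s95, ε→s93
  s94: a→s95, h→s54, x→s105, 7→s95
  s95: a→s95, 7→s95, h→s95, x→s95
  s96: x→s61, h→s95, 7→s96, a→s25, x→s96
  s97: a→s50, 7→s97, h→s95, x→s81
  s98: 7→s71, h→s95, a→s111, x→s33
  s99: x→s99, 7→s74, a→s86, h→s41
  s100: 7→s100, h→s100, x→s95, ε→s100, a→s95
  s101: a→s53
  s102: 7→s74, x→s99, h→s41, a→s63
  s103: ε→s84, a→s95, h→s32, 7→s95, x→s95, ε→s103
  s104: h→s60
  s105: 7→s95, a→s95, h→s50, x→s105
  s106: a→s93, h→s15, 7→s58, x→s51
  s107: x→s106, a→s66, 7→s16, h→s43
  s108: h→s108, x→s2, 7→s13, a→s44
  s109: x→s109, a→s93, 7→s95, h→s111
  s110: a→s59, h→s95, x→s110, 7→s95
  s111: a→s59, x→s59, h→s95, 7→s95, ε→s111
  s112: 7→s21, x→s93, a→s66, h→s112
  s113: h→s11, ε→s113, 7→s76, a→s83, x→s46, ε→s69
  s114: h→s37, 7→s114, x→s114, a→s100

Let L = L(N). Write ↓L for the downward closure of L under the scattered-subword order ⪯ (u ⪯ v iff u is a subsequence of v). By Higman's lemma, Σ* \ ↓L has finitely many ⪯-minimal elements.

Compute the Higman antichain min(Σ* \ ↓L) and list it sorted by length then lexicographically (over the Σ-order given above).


min(Σ*\↓L) = [aax, ha7, 7hxx, hxhh, 777aa, xa7aa].

|Q|=115, |F|=90, |δ|=419 (29 ε).
min D↑ (89 st, q0=0, F={25}): 0:7→1,a→2,h→3,x→4 1:7→5,a→6,h→7,x→8 2:7→6,a→9,h→10,x→11 3:7→12,a→13,h→3,x→14 4:7→8,a→15,h→3,x→4 5:7→16,a→17,h→18,x→5 6:7→17,a→19,h→20,x→21 7:7→18,a→22,h→7,x→23 8:7→5,a→17,h→7,x→8 9:7→19,a→9,h→24,x→25 10:7→26,a→27,h→10,x→28 11:7→21,a→29,h→10,x→11 12:7→30,a→31,h→7,x→32 13:7→25,a→27,h→13,x→33 14:7→32,a→33,h→34,x→14 15:7→35,a→29,h→36,x→15 16:7→16,a→37,h→38,x→16 17:7→35,a→29,h→39,x→17 18:7→38,a→22,h→18,x→40 19:7→29,a→19,h→41,x→25 20:7→39,a→27,h→20,x→23 21:7→17,a→29,h→20,x→21 22:7→25,a→27,h→22,x→42 23:7→40,a→42,h→43,x→25 24:7→41,a→27,h→24,x→25 25:7→25,a→25,h→25,x→25 26:7→44,a→27,h→20,x→45 27:7→25,a→27,h→27,x→25 28:7→45,a→42,h→46,x→28 29:7→47,a→29,h→48,x→25 30:7→49,a→31,h→18,x→50 31:7→25,a→27,h→22,x→51 32:7→50,a→51,h→52,x→32 33:7→25,a→42,h→53,x→33 34:7→54,a→53,h→25,x→34 35:7→35,a→55,h→56,x→35 36:7→57,a→27,h→36,x→58 37:7→37,a→25,h→59,x→37 38:7→38,a→60,h→38,x→61 39:7→56,a→27,h→39,x→40 40:7→61,a→42,h→62,x→25 41:7→48,a→27,h→41,x→25 42:7→25,a→42,h→63,x→25 43:7→62,a→63,h→25,x→25 44:7→57,a→27,h→39,x→64 45:7→64,a→42,h→65,x→45 46:7→66,a→63,h→25,x→46 47:7→47,a→55,h→67,x→25 48:7→67,a→27,h→48,x→25 49:7→49,a→68,h→38,x→69 50:7→69,a→51,h→70,x→50 51:7→25,a→42,h→71,x→51 52:7→70,a→71,h→25,x→43 53:7→25,a→63,h→25,x→53 54:7→72,a→53,h→25,x→54 55:7→55,a→25,h→55,x→25 56:7→56,a→73,h→56,x→61 57:7→57,a→73,h→56,x→74 58:7→74,a→42,h→75,x→58 59:7→59,a→25,h→59,x→76 60:7→25,a→25,h→60,x→77 61:7→61,a→77,h→78,x→25 62:7→78,a→63,h→25,x→25 63:7→25,a→63,h→25,x→25 64:7→74,a→42,h→79,x→64 65:7→79,a→63,h→25,x→43 66:7→75,a→63,h→25,x→66 67:7→67,a→73,h→67,x→25 68:7→25,a→25,h→60,x→80 69:7→69,a→80,h→81,x→69 70:7→81,a→71,h→25,x→62 71:7→25,a→63,h→25,x→63 72:7→82,a→53,h→25,x→72 73:7→25,a→25,h→73,x→25 74:7→74,a→77,h→83,x→74 75:7→84,a→63,h→25,x→75 76:7→76,a→25,h→85,x→25 77:7→25,a→25,h→86,x→25 78:7→78,a→86,h→25,x→25 79:7→83,a→63,h→25,x→62 80:7→25,a→25,h→87,x→80 81:7→81,a→87,h→25,x→78 82:7→82,a→88,h→25,x→82 83:7→83,a→86,h→25,x→78 84:7→84,a→86,h→25,x→84 85:7→85,a→25,h→25,x→25 86:7→25,a→25,h→25,x→25 87:7→25,a→25,h→25,x→86 88:7→25,a→25,h→25,x→88 (ε-aug+det+¬).
'aax': |S_i|=[100, 75, 22, 2] end={s57,s95} — reject; 3/3 del acc.
'ha7': |S_i|=[100, 82, 26, 4] end={s14,s21,s42,s95} ∉↓L; 3/3 deletions ∈↓L.
'7hxx': N↓-sim [100, 81, 42, 15, 1] end={s95} ∉↓L; 4/4 del acc.
'hxhh': run [100, 82, 50, 28, 1] end={s95} ∉↓L; 4/4 single-dels accept.
'777aa': N↓-sim [100, 81, 62, 35, 15, 1] end={s95} ∉↓L; 5/5 del acc.
'xa7aa': |S_i|=[100, 92, 51, 23, 6, 1] end={s95} ∉↓L; 5/5 single-dels accept.
6 minimals (antichain).


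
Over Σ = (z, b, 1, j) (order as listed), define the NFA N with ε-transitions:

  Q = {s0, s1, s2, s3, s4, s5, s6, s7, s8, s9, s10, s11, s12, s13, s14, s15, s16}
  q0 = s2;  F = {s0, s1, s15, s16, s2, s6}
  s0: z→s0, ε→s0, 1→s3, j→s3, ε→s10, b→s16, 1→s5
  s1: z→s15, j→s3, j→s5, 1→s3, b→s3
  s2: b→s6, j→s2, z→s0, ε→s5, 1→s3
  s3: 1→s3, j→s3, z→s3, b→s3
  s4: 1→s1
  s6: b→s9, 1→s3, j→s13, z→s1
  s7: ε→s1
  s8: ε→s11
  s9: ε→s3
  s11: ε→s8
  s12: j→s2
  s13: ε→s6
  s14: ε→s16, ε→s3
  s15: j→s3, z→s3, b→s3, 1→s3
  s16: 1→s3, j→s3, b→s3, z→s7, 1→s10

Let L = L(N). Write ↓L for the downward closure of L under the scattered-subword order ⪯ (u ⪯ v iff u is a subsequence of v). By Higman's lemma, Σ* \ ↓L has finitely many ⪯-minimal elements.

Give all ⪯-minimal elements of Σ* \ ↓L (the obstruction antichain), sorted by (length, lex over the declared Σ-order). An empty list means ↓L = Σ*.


|Q|=17, |F|=6, |δ|=43 (10 ε).
min D↑ (7 st, q0=0, F={3}): 0:z→1,b→2,1→3,j→0 1:z→1,b→4,1→3,j→3 2:z→5,b→3,1→3,j→2 3:z→3,b→3,1→3,j→3 4:z→5,b→3,1→3,j→3 5:z→6,b→3,1→3,j→3 6:z→3,b→3,1→3,j→3.
'1': |S_i|=[12, 3] end={s10,s3,s5} ∉↓L; 1/1 single-dels accept.
'zj': run [12, 8, 2] end={s3,s5} — reject; 2/2 deletions ∈↓L.
'bb': N↓-sim [12, 10, 2] end={s3,s9} ∉↓L; 2/2 del acc.
'bzzz': |S_i|=[12, 10, 5, 2, 1] end={s3} — reject; 4/4 del acc.
4 minimals (antichain).

Antichain: [1, zj, bb, bzzz].


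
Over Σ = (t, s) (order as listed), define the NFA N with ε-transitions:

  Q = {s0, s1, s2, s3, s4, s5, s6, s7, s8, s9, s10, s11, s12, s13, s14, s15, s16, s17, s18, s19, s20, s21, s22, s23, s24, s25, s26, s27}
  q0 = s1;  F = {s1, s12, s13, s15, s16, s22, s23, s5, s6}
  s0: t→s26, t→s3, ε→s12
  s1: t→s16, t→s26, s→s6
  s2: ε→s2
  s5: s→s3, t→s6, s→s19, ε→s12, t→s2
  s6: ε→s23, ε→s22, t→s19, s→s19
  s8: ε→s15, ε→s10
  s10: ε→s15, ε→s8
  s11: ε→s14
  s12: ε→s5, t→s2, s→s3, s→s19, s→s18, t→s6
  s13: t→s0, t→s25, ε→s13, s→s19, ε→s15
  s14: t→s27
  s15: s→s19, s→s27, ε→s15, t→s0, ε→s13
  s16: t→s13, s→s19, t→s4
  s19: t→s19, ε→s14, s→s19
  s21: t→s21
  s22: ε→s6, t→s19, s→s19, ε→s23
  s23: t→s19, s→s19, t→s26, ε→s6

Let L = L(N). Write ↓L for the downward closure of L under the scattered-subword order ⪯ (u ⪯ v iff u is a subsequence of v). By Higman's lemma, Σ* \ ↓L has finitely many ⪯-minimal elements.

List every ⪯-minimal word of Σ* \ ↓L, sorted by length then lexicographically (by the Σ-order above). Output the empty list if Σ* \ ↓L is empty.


min(Σ*\↓L) = [ts, st, ss, ttttt].

|Q|=28, |F|=9, |δ|=53 (19 ε).
min D↑ (6 st, q0=0, F={4}): 0:t→1,s→2 1:t→3,s→4 2:t→4,s→4 3:t→5,s→4 4:t→4,s→4 5:t→2,s→4 [Hopcroft].
'ts': |S_i|=[19, 18, 5] end={s14,s18,s19,s27,s3} ∉↓L; 2/2 deletions ∈↓L.
'st': |S_i|=[19, 9, 4] end={s14,s19,s26,s27} ∉↓L; 2/2 single-dels accept.
'ss': run [19, 9, 3] end={s14,s19,s27} — reject; 2/2 del acc.
'ttttt': |S_i|=[19, 18, 17, 14, 9, 4] end={s14,s19,s26,s27} — reject; 5/5 del acc.
4 words, ⪯-incomp.


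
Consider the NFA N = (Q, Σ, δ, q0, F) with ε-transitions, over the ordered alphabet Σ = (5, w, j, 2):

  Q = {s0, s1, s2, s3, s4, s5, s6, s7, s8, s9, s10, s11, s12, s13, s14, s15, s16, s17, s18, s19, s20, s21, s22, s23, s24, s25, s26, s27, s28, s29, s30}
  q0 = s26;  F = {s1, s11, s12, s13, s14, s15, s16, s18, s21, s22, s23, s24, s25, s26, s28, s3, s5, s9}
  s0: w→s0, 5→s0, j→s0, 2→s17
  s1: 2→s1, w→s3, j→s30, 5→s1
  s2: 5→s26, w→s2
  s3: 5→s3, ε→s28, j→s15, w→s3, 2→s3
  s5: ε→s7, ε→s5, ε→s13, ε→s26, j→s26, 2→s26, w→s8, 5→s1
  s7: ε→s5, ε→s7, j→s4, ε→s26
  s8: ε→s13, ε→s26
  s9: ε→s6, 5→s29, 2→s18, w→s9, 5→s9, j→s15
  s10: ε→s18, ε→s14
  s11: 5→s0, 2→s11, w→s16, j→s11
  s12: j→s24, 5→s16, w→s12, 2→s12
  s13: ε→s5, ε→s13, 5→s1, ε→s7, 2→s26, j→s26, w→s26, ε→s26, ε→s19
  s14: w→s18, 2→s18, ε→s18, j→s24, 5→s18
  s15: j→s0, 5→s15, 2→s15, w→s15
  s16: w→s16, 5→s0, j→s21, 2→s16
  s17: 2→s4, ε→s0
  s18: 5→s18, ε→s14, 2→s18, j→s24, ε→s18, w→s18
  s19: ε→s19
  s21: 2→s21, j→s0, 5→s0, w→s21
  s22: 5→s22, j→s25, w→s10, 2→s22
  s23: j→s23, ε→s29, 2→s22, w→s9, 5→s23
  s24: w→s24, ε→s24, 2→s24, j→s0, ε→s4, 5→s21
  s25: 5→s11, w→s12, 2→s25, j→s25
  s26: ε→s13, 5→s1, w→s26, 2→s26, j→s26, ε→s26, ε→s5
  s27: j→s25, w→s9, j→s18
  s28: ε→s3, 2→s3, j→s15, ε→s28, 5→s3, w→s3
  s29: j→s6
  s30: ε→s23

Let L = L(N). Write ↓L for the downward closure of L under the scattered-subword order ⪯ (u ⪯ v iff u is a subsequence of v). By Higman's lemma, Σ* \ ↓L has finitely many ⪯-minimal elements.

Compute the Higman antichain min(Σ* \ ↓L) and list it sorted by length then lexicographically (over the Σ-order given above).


A = [5wjj, 5j2j55].

|Q|=31, |F|=18, |δ|=117 (32 ε).
min D↑ (15 st, q0=0, F={7}): 0:5→1,w→0,j→0,2→0 1:5→1,w→2,j→3,2→1 2:5→2,w→2,j→4,2→2 3:5→3,w→5,j→3,2→6 4:5→4,w→4,j→7,2→4 5:5→5,w→5,j→4,2→8 6:5→6,w→8,j→9,2→6 7:5→7,w→7,j→7,2→7 8:5→8,w→8,j→10,2→8 9:5→11,w→12,j→9,2→9 10:5→13,w→10,j→7,2→10 11:5→7,w→14,j→11,2→11 12:5→14,w→12,j→10,2→12 13:5→7,w→13,j→7,2→13 14:5→7,w→14,j→13,2→14 [Hopcroft].
'5wjj': N↓-sim [28, 22, 16, 7, 3] end={s0,s17,s4} rej; 4/4 single-dels accept.
'5j2j55': run [28, 22, 19, 14, 9, 6, 3] end={s0,s17,s4} — reject; 6/6 single-dels accept.
2 words, ⪯-incomp.


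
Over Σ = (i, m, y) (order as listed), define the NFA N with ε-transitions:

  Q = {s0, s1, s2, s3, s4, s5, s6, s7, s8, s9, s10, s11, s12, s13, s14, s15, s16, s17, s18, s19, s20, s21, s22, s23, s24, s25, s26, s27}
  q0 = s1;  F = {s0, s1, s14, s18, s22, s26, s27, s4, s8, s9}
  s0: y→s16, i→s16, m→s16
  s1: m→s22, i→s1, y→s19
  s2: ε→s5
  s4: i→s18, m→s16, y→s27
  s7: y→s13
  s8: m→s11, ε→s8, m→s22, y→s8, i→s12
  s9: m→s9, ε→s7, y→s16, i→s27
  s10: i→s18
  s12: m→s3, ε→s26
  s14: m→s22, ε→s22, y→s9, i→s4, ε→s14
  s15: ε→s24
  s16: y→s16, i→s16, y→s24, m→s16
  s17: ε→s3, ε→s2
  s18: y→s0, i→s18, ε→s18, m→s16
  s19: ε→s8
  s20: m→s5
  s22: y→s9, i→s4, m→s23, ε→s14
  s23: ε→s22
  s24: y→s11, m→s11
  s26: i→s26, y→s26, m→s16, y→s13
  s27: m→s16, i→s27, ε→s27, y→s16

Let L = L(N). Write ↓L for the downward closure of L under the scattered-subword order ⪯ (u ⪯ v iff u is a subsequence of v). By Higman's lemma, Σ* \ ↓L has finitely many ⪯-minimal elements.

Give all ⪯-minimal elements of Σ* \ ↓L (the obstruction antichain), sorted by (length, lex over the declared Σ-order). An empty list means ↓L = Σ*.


min(Σ*\↓L) = [mim, myy, yim, miiyi].

|Q|=28, |F|=10, |δ|=56 (14 ε).
min D↑ (10 st, q0=0, F={7}): 0:i→0,m→1,y→2 1:i→3,m→1,y→4 2:i→5,m→1,y→2 3:i→6,m→7,y→8 4:i→8,m→4,y→7 5:i→5,m→7,y→5 6:i→6,m→7,y→9 7:i→7,m→7,y→7 8:i→8,m→7,y→7 9:i→7,m→7,y→7 (ε-aug+det+¬).
'mim': |S_i|=[19, 14, 7, 3] end={s11,s16,s24} — reject; 3/3 del acc.
'myy': run [19, 14, 8, 4] end={s11,s13,s16,s24} rej; 3/3 del acc.
'yim': |S_i|=[19, 18, 11, 4] end={s11,s16,s24,s3} ∉↓L; 3/3 del acc.
'miiyi': |S_i|=[19, 14, 7, 6, 4, 3] end={s11,s16,s24} ∉↓L; 5/5 single-dels accept.
4 obstructions.


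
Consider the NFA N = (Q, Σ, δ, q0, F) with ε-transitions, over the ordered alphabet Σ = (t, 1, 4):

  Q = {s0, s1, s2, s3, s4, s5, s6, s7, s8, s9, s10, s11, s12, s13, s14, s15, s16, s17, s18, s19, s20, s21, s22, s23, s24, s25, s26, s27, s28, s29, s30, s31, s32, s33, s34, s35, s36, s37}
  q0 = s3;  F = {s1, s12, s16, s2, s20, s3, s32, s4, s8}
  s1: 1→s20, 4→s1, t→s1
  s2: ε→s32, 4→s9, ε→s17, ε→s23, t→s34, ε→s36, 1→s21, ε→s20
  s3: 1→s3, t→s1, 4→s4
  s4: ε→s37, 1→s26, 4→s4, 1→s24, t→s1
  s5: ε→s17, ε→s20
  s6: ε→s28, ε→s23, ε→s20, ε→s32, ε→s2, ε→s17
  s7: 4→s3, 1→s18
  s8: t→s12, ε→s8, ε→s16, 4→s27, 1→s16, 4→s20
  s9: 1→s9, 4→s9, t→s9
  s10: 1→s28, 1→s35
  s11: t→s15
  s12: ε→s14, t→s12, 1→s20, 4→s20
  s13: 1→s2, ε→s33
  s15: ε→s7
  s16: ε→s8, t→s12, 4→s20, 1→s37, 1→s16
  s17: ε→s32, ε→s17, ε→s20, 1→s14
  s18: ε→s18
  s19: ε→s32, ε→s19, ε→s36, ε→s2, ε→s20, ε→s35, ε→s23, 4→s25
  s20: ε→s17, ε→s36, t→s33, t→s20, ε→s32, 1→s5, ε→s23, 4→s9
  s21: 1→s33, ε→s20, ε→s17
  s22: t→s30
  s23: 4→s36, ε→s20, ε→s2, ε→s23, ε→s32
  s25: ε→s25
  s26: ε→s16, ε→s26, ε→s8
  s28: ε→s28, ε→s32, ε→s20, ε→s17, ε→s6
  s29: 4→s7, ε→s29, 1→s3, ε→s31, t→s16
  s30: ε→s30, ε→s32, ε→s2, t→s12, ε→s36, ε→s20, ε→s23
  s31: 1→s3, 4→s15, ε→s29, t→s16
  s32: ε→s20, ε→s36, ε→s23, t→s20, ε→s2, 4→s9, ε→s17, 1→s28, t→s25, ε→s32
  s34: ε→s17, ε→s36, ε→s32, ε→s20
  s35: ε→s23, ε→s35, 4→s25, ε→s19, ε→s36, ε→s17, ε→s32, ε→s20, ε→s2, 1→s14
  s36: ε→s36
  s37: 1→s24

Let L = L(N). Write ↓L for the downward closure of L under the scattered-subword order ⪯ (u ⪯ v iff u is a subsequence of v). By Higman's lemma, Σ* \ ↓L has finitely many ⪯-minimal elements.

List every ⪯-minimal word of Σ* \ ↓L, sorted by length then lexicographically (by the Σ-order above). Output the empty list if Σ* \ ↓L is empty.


A = [t14, 4144].

|Q|=38, |F|=9, |δ|=134 (78 ε).
min D↑ (7 st, q0=0, F={5}): 0:t→1,1→0,4→2 1:t→1,1→3,4→1 2:t→1,1→4,4→2 3:t→3,1→3,4→5 4:t→6,1→4,4→3 5:t→5,1→5,4→5 6:t→6,1→3,4→3 (ε-aug+det+¬).
't14': |S_i|=[25, 17, 15, 2] end={s36,s9} ∉↓L; 3/3 single-dels accept.
'4144': run [25, 24, 22, 16, 2] end={s36,s9} rej; 4/4 del acc.
2 words, ⪯-incomp.


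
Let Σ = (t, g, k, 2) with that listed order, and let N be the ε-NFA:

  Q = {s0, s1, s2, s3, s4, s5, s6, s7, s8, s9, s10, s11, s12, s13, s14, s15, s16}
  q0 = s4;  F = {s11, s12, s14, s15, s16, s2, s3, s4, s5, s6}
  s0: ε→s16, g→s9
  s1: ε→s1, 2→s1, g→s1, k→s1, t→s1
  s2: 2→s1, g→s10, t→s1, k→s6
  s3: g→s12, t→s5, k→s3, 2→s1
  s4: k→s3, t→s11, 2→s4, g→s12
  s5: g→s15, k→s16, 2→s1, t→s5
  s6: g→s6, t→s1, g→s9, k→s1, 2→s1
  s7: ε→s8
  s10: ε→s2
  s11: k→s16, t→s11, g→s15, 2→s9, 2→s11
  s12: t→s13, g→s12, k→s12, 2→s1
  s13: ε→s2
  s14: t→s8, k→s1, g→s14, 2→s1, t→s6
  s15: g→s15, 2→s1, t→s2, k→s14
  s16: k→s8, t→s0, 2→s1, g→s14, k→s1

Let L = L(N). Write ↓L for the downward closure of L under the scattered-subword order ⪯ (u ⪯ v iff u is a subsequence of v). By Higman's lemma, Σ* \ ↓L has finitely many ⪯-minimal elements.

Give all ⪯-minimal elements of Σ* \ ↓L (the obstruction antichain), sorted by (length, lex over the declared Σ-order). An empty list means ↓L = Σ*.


A = [g2, k2, tkk, gtt].

|Q|=17, |F|=10, |δ|=54 (5 ε).
min D↑ (11 st, q0=0, F={7}): 0:t→1,g→2,k→3,2→0 1:t→1,g→4,k→5,2→1 2:t→6,g→2,k→2,2→7 3:t→8,g→2,k→3,2→7 4:t→6,g→4,k→9,2→7 5:t→5,g→9,k→7,2→7 6:t→7,g→6,k→10,2→7 7:t→7,g→7,k→7,2→7 8:t→8,g→4,k→5,2→7 9:t→10,g→9,k→7,2→7 10:t→7,g→10,k→7,2→7 (ε-aug+det+¬).
'g2': N↓-sim [16, 10, 1] end={s1} — reject; 2/2 del acc.
'k2': N↓-sim [16, 14, 1] end={s1} rej; 2/2 single-dels accept.
'tkk': N↓-sim [16, 13, 7, 2] end={s1,s8} — reject; 3/3 single-dels accept.
'gtt': N↓-sim [16, 10, 7, 1] end={s1} rej; 3/3 del acc.
4 minimals (antichain).


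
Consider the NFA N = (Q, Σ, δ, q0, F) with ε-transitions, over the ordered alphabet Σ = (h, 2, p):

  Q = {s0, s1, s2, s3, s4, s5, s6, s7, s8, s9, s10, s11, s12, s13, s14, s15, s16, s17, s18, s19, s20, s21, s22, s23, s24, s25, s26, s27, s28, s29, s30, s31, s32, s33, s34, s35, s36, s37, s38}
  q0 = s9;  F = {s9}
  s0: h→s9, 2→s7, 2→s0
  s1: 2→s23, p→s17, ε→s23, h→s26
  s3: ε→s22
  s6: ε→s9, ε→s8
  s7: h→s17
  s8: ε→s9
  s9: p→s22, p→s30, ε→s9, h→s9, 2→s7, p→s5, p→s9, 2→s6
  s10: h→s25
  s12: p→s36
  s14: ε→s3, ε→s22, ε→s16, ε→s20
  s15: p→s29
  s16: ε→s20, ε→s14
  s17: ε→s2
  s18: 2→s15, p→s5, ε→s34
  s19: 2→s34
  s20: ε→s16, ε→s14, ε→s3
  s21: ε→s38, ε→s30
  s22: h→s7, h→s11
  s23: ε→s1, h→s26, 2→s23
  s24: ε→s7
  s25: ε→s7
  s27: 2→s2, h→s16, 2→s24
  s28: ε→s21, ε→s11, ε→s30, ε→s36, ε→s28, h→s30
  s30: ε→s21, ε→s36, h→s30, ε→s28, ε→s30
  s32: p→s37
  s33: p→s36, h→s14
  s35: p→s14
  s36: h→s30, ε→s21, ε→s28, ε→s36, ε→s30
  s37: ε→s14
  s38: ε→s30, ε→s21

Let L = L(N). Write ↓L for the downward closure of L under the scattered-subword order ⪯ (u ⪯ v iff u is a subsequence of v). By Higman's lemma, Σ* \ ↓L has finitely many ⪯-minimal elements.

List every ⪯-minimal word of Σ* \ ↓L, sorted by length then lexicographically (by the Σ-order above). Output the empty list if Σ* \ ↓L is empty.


|Q|=39, |F|=1, |δ|=72 (38 ε).
min D↑ (1 st, q0=0, F={}): 0:h→0,2→0,p→0.
L(D↑) = ∅ ⇒ ↓L = Σ*.

A = [].


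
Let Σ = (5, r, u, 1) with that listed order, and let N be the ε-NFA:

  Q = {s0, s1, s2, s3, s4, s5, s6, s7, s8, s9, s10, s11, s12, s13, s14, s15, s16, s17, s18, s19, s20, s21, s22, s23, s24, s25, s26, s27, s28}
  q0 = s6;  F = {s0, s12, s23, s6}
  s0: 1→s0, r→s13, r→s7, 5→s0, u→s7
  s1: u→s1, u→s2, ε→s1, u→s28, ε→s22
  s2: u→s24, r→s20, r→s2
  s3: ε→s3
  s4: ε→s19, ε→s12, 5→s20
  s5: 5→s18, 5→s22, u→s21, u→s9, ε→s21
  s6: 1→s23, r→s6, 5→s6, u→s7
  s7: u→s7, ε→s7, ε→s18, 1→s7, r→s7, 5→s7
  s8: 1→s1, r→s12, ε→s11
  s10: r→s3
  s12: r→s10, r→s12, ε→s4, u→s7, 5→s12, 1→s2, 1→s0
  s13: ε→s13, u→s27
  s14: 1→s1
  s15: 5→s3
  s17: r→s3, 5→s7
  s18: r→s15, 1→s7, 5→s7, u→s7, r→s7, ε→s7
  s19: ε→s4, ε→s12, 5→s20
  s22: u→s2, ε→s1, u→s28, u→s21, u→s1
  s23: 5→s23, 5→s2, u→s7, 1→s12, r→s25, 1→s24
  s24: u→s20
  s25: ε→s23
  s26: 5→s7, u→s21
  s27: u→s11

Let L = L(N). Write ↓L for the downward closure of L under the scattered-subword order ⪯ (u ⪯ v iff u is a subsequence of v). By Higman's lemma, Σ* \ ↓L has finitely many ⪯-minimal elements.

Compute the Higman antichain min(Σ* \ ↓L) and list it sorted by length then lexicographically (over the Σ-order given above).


A = [u, 111r].

|Q|=29, |F|=4, |δ|=74 (16 ε).
min D↑ (5 st, q0=0, F={1}): 0:5→0,r→0,u→1,1→2 1:5→1,r→1,u→1,1→1 2:5→2,r→2,u→1,1→3 3:5→3,r→3,u→1,1→4 4:5→4,r→1,u→1,1→4 (ε-aug+det+¬).
'u': run [18, 8] end={s11,s15,s18,s20,s24,s27,s3,s7} rej; 1/1 single-dels accept.
'111r': |S_i|=[18, 17, 15, 11, 10] end={s11,s13,s15,s18,s2,s20,s24,s27,s3,s7} rej; 4/4 deletions ∈↓L.
2 minimals (antichain).


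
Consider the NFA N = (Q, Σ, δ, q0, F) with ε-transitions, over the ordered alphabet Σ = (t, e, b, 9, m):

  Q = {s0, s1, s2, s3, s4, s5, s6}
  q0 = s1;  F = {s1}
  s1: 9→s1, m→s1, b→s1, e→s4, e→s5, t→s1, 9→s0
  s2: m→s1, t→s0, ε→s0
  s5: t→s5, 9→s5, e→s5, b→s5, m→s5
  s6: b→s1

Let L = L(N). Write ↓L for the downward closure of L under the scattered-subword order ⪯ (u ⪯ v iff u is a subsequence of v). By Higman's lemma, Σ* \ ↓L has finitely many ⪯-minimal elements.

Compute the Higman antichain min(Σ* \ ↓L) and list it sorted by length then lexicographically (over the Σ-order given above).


|Q|=7, |F|=1, |δ|=16 (1 ε).
min D↑ (2 st, q0=0, F={1}): 0:t→0,e→1,b→0,9→0,m→0 1:t→1,e→1,b→1,9→1,m→1 [Hopcroft].
'e': |S_i|=[4, 2] end={s4,s5} ∉↓L; 1/1 single-dels accept.
1 minimals (antichain).

A = [e].


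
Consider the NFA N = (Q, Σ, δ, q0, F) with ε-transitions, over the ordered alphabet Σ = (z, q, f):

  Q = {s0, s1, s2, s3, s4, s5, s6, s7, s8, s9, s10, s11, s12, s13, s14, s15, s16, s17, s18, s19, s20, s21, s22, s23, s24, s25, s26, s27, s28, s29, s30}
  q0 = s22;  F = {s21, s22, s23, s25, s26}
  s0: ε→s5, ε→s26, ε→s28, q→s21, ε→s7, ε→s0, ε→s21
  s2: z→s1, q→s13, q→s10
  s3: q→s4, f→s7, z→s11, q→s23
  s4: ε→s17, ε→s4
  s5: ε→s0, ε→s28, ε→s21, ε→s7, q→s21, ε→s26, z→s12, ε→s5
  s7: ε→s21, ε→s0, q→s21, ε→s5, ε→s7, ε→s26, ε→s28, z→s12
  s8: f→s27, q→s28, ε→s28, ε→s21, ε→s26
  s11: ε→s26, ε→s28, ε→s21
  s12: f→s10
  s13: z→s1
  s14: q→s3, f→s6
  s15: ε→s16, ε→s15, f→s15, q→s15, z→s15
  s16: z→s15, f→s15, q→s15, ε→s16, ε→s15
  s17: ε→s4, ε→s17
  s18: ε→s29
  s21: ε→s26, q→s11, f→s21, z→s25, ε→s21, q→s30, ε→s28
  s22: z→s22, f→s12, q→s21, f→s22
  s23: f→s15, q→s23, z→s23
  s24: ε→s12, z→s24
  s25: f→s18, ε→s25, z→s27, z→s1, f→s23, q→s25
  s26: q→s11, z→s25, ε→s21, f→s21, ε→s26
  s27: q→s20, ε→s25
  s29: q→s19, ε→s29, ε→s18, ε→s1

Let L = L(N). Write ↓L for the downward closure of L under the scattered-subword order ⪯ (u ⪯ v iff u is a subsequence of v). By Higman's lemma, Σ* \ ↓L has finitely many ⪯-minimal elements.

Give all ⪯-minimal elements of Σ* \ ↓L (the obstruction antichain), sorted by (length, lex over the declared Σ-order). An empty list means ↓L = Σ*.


min(Σ*\↓L) = [qzff].

|Q|=31, |F|=5, |δ|=90 (44 ε).
min D↑ (5 st, q0=0, F={4}): 0:z→0,q→1,f→0 1:z→2,q→1,f→1 2:z→2,q→2,f→3 3:z→3,q→3,f→4 4:z→4,q→4,f→4 (ε-aug+det+¬).
'qzff': |S_i|=[18, 15, 10, 7, 2] end={s15,s16} ∉↓L; 4/4 deletions ∈↓L.
1 minimals (antichain).


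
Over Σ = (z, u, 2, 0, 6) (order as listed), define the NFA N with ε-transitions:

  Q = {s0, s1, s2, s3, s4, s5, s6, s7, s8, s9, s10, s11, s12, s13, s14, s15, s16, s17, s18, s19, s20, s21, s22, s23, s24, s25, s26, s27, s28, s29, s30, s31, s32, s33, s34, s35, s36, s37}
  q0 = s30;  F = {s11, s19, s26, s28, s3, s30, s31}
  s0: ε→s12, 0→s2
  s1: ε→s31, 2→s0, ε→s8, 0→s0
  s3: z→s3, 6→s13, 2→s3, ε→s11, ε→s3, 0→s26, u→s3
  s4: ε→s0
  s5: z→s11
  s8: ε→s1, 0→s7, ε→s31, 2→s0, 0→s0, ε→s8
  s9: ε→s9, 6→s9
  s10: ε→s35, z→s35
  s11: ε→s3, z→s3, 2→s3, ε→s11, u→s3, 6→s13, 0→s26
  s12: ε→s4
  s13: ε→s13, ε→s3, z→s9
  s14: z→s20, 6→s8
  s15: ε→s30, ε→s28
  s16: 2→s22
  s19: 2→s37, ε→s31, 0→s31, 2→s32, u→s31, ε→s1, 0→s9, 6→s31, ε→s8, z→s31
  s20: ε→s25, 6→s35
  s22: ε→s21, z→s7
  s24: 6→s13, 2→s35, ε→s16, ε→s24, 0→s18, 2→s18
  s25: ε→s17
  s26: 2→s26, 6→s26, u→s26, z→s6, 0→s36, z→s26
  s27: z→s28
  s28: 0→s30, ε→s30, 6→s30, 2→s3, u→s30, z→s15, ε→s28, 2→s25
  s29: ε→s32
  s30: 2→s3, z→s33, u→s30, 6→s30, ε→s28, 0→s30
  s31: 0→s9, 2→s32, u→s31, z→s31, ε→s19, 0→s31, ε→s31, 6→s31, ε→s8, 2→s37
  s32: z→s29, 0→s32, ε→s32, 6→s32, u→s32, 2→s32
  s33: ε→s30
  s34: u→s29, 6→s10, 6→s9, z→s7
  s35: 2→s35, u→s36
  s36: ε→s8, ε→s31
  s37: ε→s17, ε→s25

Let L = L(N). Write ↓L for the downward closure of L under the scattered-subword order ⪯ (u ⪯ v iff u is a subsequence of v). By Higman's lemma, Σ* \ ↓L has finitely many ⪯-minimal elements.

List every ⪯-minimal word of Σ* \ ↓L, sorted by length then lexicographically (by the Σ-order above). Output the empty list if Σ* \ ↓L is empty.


|Q|=38, |F|=7, |δ|=111 (39 ε).
min D↑ (5 st, q0=0, F={4}): 0:z→0,u→0,2→1,0→0,6→0 1:z→1,u→1,2→1,0→2,6→1 2:z→2,u→2,2→2,0→3,6→2 3:z→3,u→3,2→4,0→3,6→3 4:z→4,u→4,2→4,0→4,6→4 [Hopcroft].
'2002': run [25, 21, 18, 16, 9] end={s0,s12,s17,s2,s25,s29,s32,s37,s4} rej; 4/4 single-dels accept.
1 minimals (antichain).

A = [2002].


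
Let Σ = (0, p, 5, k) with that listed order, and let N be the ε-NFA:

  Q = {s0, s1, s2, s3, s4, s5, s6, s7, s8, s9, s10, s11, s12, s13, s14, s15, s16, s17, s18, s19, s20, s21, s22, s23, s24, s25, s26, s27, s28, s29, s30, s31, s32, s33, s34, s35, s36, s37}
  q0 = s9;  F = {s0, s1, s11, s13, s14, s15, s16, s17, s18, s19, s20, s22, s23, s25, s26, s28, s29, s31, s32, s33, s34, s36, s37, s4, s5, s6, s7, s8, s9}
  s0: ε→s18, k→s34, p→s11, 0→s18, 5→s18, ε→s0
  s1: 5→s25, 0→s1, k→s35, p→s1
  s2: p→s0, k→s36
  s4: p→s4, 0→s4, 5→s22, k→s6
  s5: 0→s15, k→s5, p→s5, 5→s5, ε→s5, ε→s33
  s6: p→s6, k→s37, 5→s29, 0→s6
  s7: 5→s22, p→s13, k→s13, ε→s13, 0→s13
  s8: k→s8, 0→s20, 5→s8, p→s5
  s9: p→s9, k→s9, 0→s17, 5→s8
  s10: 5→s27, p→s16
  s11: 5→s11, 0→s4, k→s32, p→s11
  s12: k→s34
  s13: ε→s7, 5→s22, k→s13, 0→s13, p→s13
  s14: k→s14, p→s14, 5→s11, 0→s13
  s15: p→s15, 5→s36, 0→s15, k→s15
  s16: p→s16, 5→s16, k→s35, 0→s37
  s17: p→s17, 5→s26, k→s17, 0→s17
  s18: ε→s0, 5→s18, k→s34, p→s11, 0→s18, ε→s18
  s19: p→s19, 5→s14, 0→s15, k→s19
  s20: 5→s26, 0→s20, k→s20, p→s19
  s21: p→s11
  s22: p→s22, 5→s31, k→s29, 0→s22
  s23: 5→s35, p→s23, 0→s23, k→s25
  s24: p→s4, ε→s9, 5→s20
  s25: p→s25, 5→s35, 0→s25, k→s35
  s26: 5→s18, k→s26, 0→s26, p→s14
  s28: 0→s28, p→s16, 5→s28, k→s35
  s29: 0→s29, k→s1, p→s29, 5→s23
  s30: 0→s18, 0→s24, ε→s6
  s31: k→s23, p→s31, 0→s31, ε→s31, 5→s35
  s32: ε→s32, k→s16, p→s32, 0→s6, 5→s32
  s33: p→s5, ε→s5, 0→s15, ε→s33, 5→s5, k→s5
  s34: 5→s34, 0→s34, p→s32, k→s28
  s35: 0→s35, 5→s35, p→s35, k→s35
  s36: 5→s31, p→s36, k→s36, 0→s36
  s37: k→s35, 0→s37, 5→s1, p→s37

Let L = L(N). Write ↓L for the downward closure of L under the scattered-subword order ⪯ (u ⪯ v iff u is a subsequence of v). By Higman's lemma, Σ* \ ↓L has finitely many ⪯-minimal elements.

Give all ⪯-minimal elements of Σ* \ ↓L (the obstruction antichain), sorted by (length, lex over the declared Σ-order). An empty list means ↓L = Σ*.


|Q|=38, |F|=29, |δ|=144 (14 ε).
min D↑ (27 st, q0=0, F={22}): 0:0→1,p→0,5→2,k→0 1:0→1,p→1,5→3,k→1 2:0→4,p→5,5→2,k→2 3:0→3,p→6,5→7,k→3 4:0→4,p→8,5→3,k→4 5:0→9,p→5,5→5,k→5 6:0→10,p→6,5→11,k→6 7:0→7,p→11,5→7,k→12 8:0→9,p→8,5→6,k→8 9:0→9,p→9,5→13,k→9 10:0→10,p→10,5→14,k→10 11:0→15,p→11,5→11,k→16 12:0→12,p→16,5→12,k→17 13:0→13,p→13,5→18,k→13 14:0→14,p→14,5→18,k→19 15:0→15,p→15,5→14,k→20 16:0→20,p→16,5→16,k→21 17:0→17,p→21,5→17,k→22 18:0→18,p→18,5→22,k→23 19:0→19,p→19,5→23,k→24 20:0→20,p→20,5→19,k→25 21:0→25,p→21,5→21,k→22 22:0→22,p→22,5→22,k→22 23:0→23,p→23,5→22,k→26 24:0→24,p→24,5→26,k→22 25:0→25,p→25,5→24,k→22 26:0→26,p→26,5→22,k→22 [Hopcroft].
'055kkk': |S_i|=[30, 26, 22, 17, 11, 6, 1] end={s35} — reject; 6/6 del acc.
'5p0555': |S_i|=[30, 28, 21, 14, 8, 4, 1] end={s35} ∉↓L; 6/6 del acc.
2 minimals (antichain).

min(Σ*\↓L) = [055kkk, 5p0555].


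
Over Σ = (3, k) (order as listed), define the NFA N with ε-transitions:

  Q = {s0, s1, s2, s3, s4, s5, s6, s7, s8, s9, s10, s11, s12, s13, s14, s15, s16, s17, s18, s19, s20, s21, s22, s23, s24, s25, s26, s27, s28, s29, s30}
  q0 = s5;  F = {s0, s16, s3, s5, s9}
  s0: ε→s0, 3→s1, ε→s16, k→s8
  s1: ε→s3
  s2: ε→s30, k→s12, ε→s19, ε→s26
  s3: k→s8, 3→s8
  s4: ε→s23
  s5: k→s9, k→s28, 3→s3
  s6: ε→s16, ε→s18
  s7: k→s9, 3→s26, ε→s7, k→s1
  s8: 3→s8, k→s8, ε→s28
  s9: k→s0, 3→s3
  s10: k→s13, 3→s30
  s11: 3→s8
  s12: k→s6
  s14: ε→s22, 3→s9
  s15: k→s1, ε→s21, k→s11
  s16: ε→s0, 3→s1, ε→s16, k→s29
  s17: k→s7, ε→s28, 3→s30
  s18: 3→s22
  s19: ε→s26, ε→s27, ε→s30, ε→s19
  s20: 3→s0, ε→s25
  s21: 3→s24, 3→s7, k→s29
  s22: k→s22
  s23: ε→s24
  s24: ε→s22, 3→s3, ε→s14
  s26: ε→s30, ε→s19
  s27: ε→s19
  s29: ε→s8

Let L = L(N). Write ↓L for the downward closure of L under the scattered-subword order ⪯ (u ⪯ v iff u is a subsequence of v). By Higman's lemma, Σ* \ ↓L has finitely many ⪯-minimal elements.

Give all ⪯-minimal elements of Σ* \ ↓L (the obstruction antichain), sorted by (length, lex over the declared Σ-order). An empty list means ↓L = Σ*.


A = [33, 3k, kkk].

|Q|=31, |F|=5, |δ|=61 (28 ε).
min D↑ (5 st, q0=0, F={3}): 0:3→1,k→2 1:3→3,k→3 2:3→1,k→4 3:3→3,k→3 4:3→1,k→3 (ε-aug+det+¬).
'33': run [9, 4, 2] end={s28,s8} — reject; 2/2 single-dels accept.
'3k': N↓-sim [9, 4, 2] end={s28,s8} — reject; 2/2 deletions ∈↓L.
'kkk': |S_i|=[9, 8, 7, 3] end={s28,s29,s8} — reject; 3/3 deletions ∈↓L.
3 words, ⪯-incomp.


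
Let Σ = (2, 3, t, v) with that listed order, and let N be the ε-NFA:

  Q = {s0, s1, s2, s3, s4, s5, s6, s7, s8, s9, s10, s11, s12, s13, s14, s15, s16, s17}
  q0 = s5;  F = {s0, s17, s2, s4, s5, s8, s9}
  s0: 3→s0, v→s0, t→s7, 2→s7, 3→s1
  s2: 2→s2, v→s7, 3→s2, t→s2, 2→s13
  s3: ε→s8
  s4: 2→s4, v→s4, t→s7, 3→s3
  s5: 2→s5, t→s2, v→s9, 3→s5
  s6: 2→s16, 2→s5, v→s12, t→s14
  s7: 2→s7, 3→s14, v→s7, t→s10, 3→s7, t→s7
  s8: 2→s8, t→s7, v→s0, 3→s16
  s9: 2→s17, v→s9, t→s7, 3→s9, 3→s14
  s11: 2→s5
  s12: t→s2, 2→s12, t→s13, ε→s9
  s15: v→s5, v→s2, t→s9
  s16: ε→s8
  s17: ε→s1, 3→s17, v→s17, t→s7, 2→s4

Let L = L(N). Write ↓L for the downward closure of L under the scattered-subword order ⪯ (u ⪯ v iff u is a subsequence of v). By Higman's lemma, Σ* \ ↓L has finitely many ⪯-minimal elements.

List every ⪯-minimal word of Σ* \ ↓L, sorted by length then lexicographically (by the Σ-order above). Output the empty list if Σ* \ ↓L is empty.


A = [tv, vt, v223v2].

|Q|=18, |F|=7, |δ|=52 (4 ε).
min D↑ (8 st, q0=0, F={3}): 0:2→0,3→0,t→1,v→2 1:2→1,3→1,t→1,v→3 2:2→4,3→2,t→3,v→2 3:2→3,3→3,t→3,v→3 4:2→5,3→4,t→3,v→4 5:2→5,3→6,t→3,v→5 6:2→6,3→6,t→3,v→7 7:2→3,3→7,t→3,v→7.
'tv': N↓-sim [14, 5, 3] end={s10,s14,s7} ∉↓L; 2/2 deletions ∈↓L.
'vt': run [14, 11, 3] end={s10,s14,s7} rej; 2/2 del acc.
'v223v2': run [14, 11, 10, 9, 8, 5, 3] end={s10,s14,s7} — reject; 6/6 deletions ∈↓L.
3 words, ⪯-incomp.


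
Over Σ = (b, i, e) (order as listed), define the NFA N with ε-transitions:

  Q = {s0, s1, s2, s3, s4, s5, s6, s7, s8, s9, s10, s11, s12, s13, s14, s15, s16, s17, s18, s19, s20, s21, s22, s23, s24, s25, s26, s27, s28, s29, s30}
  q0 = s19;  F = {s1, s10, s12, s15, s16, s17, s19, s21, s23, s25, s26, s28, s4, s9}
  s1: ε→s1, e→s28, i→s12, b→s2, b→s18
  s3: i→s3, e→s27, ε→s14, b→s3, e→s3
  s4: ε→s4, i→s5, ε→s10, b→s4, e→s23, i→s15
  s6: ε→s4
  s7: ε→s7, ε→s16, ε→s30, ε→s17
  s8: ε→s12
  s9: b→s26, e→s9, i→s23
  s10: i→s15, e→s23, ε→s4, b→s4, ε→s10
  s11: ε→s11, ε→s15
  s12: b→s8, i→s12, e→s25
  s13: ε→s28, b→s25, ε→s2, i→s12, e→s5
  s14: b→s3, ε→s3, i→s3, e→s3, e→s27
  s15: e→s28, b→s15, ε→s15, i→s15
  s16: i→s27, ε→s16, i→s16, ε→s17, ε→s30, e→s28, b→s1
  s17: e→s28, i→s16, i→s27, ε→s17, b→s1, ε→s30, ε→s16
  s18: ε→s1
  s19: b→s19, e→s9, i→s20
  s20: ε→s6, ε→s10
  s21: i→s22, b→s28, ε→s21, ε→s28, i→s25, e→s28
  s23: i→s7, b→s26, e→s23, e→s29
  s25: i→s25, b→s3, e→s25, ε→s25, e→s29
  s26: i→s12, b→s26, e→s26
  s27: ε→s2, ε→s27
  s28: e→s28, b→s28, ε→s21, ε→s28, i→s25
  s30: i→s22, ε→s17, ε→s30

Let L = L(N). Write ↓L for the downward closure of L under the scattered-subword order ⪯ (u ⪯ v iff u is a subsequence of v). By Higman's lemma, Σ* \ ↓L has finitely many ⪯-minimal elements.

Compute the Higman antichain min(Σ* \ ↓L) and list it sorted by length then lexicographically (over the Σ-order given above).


|Q|=31, |F|=14, |δ|=97 (36 ε).
min D↑ (12 st, q0=0, F={11}): 0:b→0,i→1,e→2 1:b→1,i→3,e→4 2:b→5,i→4,e→2 3:b→3,i→3,e→6 4:b→5,i→7,e→4 5:b→5,i→8,e→5 6:b→6,i→9,e→6 7:b→10,i→7,e→6 8:b→8,i→8,e→9 9:b→11,i→9,e→9 10:b→10,i→8,e→6 11:b→11,i→11,e→11.
'iieib': N↓-sim [27, 25, 19, 9, 7, 4] end={s14,s2,s27,s3} — reject; 5/5 del acc.
'ebieb': |S_i|=[27, 20, 14, 9, 6, 4] end={s14,s2,s27,s3} — reject; 5/5 deletions ∈↓L.
2 words, ⪯-incomp.

A = [iieib, ebieb].
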